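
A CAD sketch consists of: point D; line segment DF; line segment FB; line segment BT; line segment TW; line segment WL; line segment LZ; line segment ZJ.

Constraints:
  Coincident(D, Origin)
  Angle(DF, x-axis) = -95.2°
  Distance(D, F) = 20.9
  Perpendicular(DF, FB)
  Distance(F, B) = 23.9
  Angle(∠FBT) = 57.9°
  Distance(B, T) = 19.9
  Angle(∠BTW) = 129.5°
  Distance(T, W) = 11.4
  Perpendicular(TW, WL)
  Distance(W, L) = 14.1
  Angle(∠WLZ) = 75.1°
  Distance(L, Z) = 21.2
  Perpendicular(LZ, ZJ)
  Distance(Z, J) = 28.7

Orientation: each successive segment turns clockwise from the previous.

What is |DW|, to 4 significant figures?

3.272

∠FBT = 57.9° gives BT at 52.70° from the x-axis; with |BT| = 19.9, T = (-13.64, -2.818). ∠BTW = 129.5° gives TW at 2.200° from the x-axis; with |TW| = 11.4, W = (-2.245, -2.380). Then |DW| = |W − D| = 3.272.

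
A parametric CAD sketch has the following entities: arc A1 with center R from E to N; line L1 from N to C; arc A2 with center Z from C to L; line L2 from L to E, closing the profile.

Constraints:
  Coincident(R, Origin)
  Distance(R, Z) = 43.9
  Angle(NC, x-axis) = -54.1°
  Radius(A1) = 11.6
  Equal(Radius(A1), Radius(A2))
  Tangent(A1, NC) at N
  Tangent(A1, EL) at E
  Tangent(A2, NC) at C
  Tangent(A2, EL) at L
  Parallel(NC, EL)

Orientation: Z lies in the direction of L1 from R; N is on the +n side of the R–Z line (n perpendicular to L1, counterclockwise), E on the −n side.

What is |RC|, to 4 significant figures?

45.41

The slot axis is L1's direction at -54.1°, so u = (cos -54.1°, sin -54.1°) = (0.5864, -0.8100) and n = (−sin -54.1°, cos -54.1°) = (0.8100, 0.5864). R is at the origin and Z lies 43.9 along u from R, so Z = 43.9·u = (25.74, -35.56). Tangency of A1 to both parallel lines with radius 11.6 puts N and E at R ± 11.6·n: N = (9.396, 6.802), E = (-9.396, -6.802). Equal radii place C and L the same way about Z: C = Z + 11.6·n = (35.14, -28.76), L = Z − 11.6·n = (16.35, -42.36). Then |RC| = |C − R| = 45.41.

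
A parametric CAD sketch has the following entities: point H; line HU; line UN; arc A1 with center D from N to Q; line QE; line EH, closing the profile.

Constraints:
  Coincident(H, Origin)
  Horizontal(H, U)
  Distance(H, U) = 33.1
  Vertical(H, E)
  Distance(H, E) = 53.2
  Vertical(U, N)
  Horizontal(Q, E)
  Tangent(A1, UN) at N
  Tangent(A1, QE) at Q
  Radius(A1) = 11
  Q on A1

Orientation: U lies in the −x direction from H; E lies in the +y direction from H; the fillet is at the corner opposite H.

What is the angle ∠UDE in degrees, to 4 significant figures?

131.1°

H is at the origin; H and U share the same y with |HU| = 33.1 and U on the −x side, so U = (-33.10, 0.000). H and E share the same x with |HE| = 53.2 and E on the +y side, so E = (0.000, 53.20). The virtual corner opposite H is at (-33.10, 53.20). A1 meets UN tangentially, so DN is at right angles to UN and A1 meets QE tangentially, so DQ is at right angles to QE, with radius 11.0, so the center D sits 11.0 in from both sides at D = (-22.10, 42.20). Then cos ∠UDE = DU·DE / (|DU||DE|), giving 131.1°.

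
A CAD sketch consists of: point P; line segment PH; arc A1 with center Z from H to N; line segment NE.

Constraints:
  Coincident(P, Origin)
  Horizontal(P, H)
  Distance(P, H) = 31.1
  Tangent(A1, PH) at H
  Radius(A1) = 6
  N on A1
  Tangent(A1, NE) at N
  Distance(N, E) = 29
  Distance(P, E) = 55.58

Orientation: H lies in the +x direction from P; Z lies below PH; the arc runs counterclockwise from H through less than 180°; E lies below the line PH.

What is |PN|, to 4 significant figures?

28.36

P is at the origin; P and H share the same y with |PH| = 31.1 and H on the +x side, so H = (31.10, 0.000). A1 meets PH tangentially, so ZH is at right angles to PH, so Z = H + (0, -6) = (31.10, -6.000). Since ZN ⟂ NE (tangency), |ZE| = √(6.0² + 29.0²) = 29.61 regardless of where N sits on A1. So E lies on both circle(P, 55.58) and circle(Z, 29.61); the below-PH intersection is E = (45.55, -31.85). N is the foot of the tangent from E: N = (26.56, -9.928).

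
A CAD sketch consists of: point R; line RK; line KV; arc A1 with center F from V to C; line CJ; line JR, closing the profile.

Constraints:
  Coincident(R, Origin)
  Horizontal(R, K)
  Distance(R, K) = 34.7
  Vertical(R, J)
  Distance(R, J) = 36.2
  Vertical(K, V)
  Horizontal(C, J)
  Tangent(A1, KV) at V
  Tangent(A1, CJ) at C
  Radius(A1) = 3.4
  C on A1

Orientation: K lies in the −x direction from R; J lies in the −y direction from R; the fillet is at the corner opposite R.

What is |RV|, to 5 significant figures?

47.749

The virtual corner opposite R is at (-34.700, -36.200). Since A1 is tangent to KV there, FV ⟂ KV and the tangent condition forces FC to be normal to CJ, with radius 3.4, so the center F sits 3.4 in from both sides at F = (-31.300, -32.800). That places the tangent points at V = (-34.700, -32.800) on KV and C = (-31.300, -36.200) on CJ. Then |RV| = |V − R| = 47.749.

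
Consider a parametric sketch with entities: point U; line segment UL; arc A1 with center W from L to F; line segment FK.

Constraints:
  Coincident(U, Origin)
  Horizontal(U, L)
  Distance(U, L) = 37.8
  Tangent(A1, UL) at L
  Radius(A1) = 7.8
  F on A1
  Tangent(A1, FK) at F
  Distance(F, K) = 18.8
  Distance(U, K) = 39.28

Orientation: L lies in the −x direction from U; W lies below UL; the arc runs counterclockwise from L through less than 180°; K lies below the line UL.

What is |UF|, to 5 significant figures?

45.153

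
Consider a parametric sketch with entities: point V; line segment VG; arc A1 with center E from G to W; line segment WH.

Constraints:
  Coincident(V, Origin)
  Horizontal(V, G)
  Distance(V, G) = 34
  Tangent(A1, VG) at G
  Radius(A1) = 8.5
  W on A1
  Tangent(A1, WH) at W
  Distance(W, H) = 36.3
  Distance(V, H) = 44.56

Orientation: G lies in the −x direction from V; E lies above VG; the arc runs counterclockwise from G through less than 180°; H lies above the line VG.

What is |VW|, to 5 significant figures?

26.548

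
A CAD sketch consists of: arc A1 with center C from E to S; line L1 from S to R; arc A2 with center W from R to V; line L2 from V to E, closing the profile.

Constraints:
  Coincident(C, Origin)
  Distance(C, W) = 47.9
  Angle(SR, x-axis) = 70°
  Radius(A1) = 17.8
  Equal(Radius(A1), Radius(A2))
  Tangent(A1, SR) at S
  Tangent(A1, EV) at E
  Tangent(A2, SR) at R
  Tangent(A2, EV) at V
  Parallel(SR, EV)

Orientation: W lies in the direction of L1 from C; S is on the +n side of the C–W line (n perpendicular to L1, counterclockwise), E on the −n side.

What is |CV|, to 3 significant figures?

51.1

The slot axis is L1's direction at 70.0°, so u = (cos 70.0°, sin 70.0°) = (0.342, 0.940) and n = (−sin 70.0°, cos 70.0°) = (-0.940, 0.342). C is at the origin and W lies 47.9 along u from C, so W = 47.9·u = (16.4, 45.0). Tangency of A1 to both parallel lines with radius 17.8 puts S and E at C ± 17.8·n: S = (-16.7, 6.09), E = (16.7, -6.09). Equal radii place R and V the same way about W: R = W + 17.8·n = (-0.344, 51.1), V = W − 17.8·n = (33.1, 38.9). Then |CV| = |V − C| = 51.1.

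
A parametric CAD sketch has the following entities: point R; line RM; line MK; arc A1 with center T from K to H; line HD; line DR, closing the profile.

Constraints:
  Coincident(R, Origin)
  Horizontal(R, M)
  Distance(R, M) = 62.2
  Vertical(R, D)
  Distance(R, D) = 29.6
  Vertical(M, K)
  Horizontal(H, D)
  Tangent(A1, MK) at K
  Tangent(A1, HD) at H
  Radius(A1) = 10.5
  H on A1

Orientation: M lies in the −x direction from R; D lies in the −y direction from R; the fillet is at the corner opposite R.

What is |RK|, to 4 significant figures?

65.07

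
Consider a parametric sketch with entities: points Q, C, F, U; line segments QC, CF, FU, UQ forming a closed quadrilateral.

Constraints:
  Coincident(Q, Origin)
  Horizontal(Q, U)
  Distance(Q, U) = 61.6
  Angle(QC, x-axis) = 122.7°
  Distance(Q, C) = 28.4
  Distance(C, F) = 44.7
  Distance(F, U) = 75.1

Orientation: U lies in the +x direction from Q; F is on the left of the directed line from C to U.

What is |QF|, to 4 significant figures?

59.46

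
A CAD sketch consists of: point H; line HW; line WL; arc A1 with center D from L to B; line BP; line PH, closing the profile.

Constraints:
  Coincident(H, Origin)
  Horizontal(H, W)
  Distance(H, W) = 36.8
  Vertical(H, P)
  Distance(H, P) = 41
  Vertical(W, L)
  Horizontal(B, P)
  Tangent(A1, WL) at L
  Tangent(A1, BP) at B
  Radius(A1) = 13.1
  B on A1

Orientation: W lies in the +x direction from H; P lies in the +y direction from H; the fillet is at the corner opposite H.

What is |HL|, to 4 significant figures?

46.18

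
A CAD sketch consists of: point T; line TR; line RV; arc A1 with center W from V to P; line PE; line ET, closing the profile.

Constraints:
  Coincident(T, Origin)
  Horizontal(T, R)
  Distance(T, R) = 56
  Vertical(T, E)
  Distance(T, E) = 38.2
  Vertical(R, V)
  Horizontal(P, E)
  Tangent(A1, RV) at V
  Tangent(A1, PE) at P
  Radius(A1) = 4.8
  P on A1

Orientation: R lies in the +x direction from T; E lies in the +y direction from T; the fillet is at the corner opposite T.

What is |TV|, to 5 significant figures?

65.204

The virtual corner opposite T is at (56.000, 38.200). Since A1 is tangent to RV there, WV ⟂ RV and the tangent condition forces WP to be normal to PE, with radius 4.8, so the center W sits 4.8 in from both sides at W = (51.200, 33.400). That places the tangent points at V = (56.000, 33.400) on RV and P = (51.200, 38.200) on PE. Then |TV| = |V − T| = 65.204.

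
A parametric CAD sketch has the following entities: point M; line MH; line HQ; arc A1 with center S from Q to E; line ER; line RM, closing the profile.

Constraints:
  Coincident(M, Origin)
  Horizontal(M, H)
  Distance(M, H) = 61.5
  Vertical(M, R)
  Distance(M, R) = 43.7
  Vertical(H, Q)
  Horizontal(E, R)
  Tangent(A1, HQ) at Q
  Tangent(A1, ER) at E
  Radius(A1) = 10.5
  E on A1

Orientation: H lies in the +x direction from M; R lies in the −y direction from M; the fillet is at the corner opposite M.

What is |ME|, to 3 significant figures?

67.2

The virtual corner opposite M is at (61.5, -43.7). The tangent condition forces SQ to be normal to HQ and since A1 is tangent to ER there, SE ⟂ ER, with radius 10.5, so the center S sits 10.5 in from both sides at S = (51.0, -33.2). That places the tangent points at Q = (61.5, -33.2) on HQ and E = (51.0, -43.7) on ER. Then |ME| = |E − M| = 67.2.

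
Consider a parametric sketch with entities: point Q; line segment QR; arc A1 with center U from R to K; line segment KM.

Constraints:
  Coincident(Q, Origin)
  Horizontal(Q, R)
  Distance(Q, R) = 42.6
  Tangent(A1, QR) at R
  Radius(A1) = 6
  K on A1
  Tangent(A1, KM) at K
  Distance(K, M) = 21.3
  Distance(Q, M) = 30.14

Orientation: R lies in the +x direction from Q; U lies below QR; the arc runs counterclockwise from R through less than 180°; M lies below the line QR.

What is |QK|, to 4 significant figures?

38.13

Checks: |UK| = 6.000 ✓; ∠(UK, KM) = 90.00° ✓; |KM| = 21.30 ✓; |QM| = 30.14 ✓.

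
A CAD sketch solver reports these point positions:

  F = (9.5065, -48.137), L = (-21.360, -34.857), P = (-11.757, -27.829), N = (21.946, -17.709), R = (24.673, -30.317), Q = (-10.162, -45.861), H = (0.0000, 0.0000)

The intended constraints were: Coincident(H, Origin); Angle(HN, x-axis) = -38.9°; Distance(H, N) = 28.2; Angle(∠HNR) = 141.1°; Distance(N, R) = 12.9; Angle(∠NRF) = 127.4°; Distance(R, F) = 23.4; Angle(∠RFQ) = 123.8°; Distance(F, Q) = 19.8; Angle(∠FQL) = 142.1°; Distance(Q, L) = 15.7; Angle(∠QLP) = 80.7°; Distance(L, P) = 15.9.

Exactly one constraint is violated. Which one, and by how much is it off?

Distance(L, P) = 15.9 — off by 4.00.

H = (0.00, 0.00) ✓; HN at -38.90° ✓; |HN| = 28.20 ✓; ∠HNR = 141.1° ✓; |NR| = 12.90 ✓; ∠NRF = 127.4° ✓; |RF| = 23.40 ✓; ∠RFQ = 123.8° ✓; |FQ| = 19.80 ✓; ∠FQL = 142.1° ✓; |QL| = 15.70 ✓; ∠QLP = 80.70° ✓; |LP| = 11.90 ✗.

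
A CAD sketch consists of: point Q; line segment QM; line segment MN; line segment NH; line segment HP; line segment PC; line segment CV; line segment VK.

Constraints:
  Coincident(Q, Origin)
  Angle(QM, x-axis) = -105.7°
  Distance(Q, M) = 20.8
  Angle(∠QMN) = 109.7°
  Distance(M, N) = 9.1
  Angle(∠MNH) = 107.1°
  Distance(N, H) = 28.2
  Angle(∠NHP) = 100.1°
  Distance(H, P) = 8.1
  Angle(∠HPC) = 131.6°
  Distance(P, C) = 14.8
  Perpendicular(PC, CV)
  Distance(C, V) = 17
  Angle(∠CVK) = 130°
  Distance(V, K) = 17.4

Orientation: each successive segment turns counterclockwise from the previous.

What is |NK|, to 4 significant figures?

10.63

Q is at the origin; QM runs at -105.7° with length 20.8, so M = (-5.628, -20.02). ∠QMN = 109.7° gives MN at -35.40° from the x-axis; with |MN| = 9.1, N = (1.789, -25.30). ∠MNH = 107.1° gives NH at 37.50° from the x-axis; with |NH| = 28.2, H = (24.16, -8.128). ∠NHP = 100.1° gives HP at 117.4° from the x-axis; with |HP| = 8.1, P = (20.43, -0.9371). ∠HPC = 131.6° gives PC at 165.8° from the x-axis; with |PC| = 14.8, C = (6.086, 2.693). PC is perpendicular to CV, so CV runs at -104.2°; with |CV| = 17.0, V = (1.916, -13.79). ∠CVK = 130.0° gives VK at -54.20° from the x-axis; with |VK| = 17.4, K = (12.09, -27.90). Then |NK| = |K − N| = 10.63.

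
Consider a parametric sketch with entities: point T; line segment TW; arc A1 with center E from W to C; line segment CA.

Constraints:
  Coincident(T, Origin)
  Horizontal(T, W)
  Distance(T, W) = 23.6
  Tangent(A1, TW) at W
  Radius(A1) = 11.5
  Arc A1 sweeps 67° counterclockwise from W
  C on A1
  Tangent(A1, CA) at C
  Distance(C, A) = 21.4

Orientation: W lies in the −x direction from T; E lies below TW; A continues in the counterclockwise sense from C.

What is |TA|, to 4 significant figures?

50.23

T is at the origin; T and W share the same y with |TW| = 23.6 and W on the −x side, so W = (-23.60, 0.000). Tangency of A1 to TW means the radius EW is perpendicular to TW, so E = W + (0, -11.5) = (-23.60, -11.50). On A1, W sits at bearing 90° from E; a 67° counterclockwise sweep puts C at bearing 157°, so C = E + 11.5·(cos 157°, sin 157°) = (-34.19, -7.007). A1 meets CA tangentially, so EC is at right angles to CA, so CA runs along (−sin 157°, cos 157°); with |CA| = 21.4, A = (-42.55, -26.71). Then |TA| = |A − T| = 50.23.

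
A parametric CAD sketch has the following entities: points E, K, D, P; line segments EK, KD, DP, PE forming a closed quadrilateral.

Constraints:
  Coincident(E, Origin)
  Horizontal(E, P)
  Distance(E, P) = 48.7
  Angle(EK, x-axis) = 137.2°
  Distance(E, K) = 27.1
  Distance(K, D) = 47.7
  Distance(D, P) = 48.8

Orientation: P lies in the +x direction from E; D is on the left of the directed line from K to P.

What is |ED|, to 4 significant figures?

46.56

E is at the origin; EP is horizontal with |EP| = 48.7 and P in +x, so P = (48.7, 0). EK runs at 137.2° with |EK| = 27.1, so K = (-19.88, 18.41). D is determined by |KD| = 47.7 and |DP| = 48.8 together: it lies at the intersection of circle(K, 47.7) and circle(P, 48.8). With |KP| = 71.01, the foot of the radical line on KP is 34.76 from K and the perpendicular offset is √(47.7² − 34.76²) = 32.67. Taking the left-of-KP solution: D = (22.16, 40.95).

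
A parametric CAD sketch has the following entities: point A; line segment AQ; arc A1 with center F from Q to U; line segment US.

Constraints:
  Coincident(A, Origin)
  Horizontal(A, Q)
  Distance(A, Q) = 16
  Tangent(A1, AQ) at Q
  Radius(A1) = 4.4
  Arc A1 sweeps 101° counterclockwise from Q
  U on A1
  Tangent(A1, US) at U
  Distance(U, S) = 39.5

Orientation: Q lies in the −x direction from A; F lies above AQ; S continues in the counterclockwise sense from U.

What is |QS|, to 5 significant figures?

44.131

A is at the origin; AQ is horizontal with |AQ| = 16.0 and Q on the −x side, so Q = (-16.000, 0.0000). A1 meets AQ tangentially, so FQ is at right angles to AQ, so F = Q + (0, 4.4) = (-16.000, 4.4000). On A1, Q sits at bearing -90° from F; a 101° counterclockwise sweep puts U at bearing 11°, so U = F + 4.4·(cos 11°, sin 11°) = (-11.681, 5.2396). Tangency of A1 to US means the radius FU is perpendicular to US, so US runs along (−sin 11°, cos 11°); with |US| = 39.5, S = (-19.218, 44.014). Then |QS| = |S − Q| = 44.131.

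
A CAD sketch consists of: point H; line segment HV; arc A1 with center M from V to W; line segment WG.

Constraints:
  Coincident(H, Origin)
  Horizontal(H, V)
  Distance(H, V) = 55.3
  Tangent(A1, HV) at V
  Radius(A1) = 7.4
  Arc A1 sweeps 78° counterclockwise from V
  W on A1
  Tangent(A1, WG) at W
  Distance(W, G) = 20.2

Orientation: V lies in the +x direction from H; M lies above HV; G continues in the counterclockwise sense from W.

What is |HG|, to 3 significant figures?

71.5

H is at the origin; HV is horizontal with |HV| = 55.3 and V on the +x side, so V = (55.3, 0.00). The tangent condition forces MV to be normal to HV, so M = V + (0, 7.4) = (55.3, 7.40). On A1, V sits at bearing -90° from M; a 78° counterclockwise sweep puts W at bearing -12°, so W = M + 7.4·(cos -12°, sin -12°) = (62.5, 5.86). Tangency of A1 to WG means the radius MW is perpendicular to WG, so WG runs along (−sin -12°, cos -12°); with |WG| = 20.2, G = (66.7, 25.6). Then |HG| = |G − H| = 71.5.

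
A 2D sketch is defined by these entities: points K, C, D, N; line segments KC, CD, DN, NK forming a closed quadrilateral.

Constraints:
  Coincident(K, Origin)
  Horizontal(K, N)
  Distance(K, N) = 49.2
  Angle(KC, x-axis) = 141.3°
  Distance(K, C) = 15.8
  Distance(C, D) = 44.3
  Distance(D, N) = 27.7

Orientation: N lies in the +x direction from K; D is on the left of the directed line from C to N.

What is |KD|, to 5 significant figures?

36.924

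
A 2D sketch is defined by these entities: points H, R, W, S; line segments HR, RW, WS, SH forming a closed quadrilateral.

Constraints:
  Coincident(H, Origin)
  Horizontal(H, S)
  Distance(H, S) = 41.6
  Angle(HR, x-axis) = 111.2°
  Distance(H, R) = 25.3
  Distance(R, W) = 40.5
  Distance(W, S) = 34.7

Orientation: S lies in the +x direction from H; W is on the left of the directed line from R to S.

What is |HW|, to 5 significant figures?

44.649

H is at the origin; HS is horizontal with |HS| = 41.6 and S in +x, so S = (41.6, 0). HR runs at 111.2° with |HR| = 25.3, so R = (-9.1491, 23.588). W is determined by |RW| = 40.5 and |WS| = 34.7 together: it lies at the intersection of circle(R, 40.5) and circle(S, 34.7). With |RS| = 55.963, the foot of the radical line on RS is 31.878 from R and the perpendicular offset is √(40.5² − 31.878²) = 24.980. Taking the left-of-RS solution: W = (30.288, 32.804).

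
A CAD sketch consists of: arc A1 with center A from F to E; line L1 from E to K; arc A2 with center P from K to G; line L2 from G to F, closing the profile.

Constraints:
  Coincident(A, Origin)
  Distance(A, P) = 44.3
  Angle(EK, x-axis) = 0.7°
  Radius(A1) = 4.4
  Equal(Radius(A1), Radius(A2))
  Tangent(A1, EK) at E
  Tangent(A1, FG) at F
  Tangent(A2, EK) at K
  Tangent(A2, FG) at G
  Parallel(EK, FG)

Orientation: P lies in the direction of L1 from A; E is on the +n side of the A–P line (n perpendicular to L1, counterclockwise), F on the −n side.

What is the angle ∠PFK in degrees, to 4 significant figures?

5.563°

The slot axis is L1's direction at 0.7°, so u = (cos 0.7°, sin 0.7°) = (0.9999, 0.01222) and n = (−sin 0.7°, cos 0.7°) = (-0.01222, 0.9999). A is at the origin and P lies 44.3 along u from A, so P = 44.3·u = (44.30, 0.5412). Tangency of A1 to both parallel lines with radius 4.4 puts E and F at A ± 4.4·n: E = (-0.05375, 4.400), F = (0.05375, -4.400). Equal radii place K and G the same way about P: K = P + 4.4·n = (44.24, 4.941), G = P − 4.4·n = (44.35, -3.858). Then cos ∠PFK = FP·FK / (|FP||FK|), giving 5.563°.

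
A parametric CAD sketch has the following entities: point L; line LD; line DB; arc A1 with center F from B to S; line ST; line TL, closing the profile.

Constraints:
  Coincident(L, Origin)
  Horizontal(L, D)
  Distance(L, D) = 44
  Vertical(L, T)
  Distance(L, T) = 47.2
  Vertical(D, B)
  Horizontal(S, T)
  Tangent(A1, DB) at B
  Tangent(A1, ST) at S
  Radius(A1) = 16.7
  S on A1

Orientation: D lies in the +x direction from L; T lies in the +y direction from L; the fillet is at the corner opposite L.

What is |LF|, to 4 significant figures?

40.93

L is at the origin; LD is horizontal with |LD| = 44.0 and D on the +x side, so D = (44.00, 0.000). L and T share the same x with |LT| = 47.2 and T on the +y side, so T = (0.000, 47.20). The virtual corner opposite L is at (44.00, 47.20). The tangent condition forces FB to be normal to DB and since A1 is tangent to ST there, FS ⟂ ST, with radius 16.7, so the center F sits 16.7 in from both sides at F = (27.30, 30.50). Then |LF| = |F − L| = 40.93.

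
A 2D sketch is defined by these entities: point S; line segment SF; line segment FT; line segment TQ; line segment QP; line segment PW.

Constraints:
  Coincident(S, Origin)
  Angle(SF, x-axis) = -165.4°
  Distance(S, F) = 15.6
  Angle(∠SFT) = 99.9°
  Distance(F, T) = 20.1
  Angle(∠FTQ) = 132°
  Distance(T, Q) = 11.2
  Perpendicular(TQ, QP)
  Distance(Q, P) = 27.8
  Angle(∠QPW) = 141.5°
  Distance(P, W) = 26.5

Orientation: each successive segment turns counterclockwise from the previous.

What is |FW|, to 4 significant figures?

34.58

The perpendicularity gives QP at right angles to TQ, so QP runs at 52.70°; with |QP| = 27.8, P = (12.31, -8.638). ∠QPW = 141.5° gives PW at 91.20° from the x-axis; with |PW| = 26.5, W = (11.75, 17.86). Then |FW| = |W − F| = 34.58.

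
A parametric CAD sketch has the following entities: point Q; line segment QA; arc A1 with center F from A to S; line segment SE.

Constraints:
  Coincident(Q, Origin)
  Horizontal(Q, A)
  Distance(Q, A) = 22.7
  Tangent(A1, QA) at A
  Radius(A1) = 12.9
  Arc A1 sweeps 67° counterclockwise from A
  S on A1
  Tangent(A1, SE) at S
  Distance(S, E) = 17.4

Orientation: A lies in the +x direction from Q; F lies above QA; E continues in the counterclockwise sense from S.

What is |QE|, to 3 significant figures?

47.8

On A1, A sits at bearing -90° from F; a 67° counterclockwise sweep puts S at bearing -23°, so S = F + 12.9·(cos -23°, sin -23°) = (34.6, 7.86). A1 meets SE tangentially, so FS is at right angles to SE, so SE runs along (−sin -23°, cos -23°); with |SE| = 17.4, E = (41.4, 23.9). Then |QE| = |E − Q| = 47.8.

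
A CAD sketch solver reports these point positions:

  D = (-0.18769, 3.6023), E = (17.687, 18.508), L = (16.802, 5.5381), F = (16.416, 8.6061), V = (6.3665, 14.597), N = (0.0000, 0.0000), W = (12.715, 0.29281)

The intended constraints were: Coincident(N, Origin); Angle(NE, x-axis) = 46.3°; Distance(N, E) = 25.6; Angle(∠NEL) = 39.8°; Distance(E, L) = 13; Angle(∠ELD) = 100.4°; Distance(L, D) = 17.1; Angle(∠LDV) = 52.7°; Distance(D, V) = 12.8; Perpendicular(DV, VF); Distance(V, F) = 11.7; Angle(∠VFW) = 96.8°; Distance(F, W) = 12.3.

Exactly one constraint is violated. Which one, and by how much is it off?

Distance(F, W) = 12.3 — off by 3.20.

N = (0.00, 0.00) ✓; NE at 46.30° ✓; |NE| = 25.60 ✓; ∠NEL = 39.80° ✓; |EL| = 13.00 ✓; ∠ELD = 100.4° ✓; |LD| = 17.10 ✓; ∠LDV = 52.70° ✓; |DV| = 12.80 ✓; ∠(DV, VF) = 90.00° ✓; |VF| = 11.70 ✓; ∠VFW = 96.80° ✓; |FW| = 9.100 ✗.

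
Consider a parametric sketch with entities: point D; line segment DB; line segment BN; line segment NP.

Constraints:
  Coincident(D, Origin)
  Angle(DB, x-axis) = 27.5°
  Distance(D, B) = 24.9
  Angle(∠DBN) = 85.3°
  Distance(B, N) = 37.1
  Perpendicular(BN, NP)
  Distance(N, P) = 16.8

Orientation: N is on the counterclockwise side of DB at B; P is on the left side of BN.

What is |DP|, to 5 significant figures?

35.965

∠DBN = 85.3°, so BN runs at 27.5° + (180° − 85.3°) = 122.20° from the x-axis; with |BN| = 37.1, N = B + 37.1·(cos 122.20°, sin 122.20°) = (2.3169, 42.891). BN is perpendicular to NP; with |NP| = 16.8 on the left of BN, P = N + 16.8·(-0.84619, -0.53288) = (-11.899, 33.939). Then |DP| = |P − D| = 35.965.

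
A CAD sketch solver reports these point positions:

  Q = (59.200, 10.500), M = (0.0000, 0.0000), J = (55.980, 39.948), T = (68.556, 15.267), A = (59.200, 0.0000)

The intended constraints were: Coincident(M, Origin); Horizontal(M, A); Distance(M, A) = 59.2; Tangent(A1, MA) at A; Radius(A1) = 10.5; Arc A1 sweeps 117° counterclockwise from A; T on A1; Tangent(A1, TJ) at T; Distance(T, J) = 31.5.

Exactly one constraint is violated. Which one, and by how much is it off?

Distance(T, J) = 31.5 — off by 3.80.

M = (0.00, 0.00) ✓; M.y = 0.00, A.y = 0.00 ✓; |MA| = 59.20 ✓; ∠(QA, AM) = 90.00° ✓; |QA| = 10.50 ✓; bearing(Q→T) − bearing(Q→A) = 117.0° ✓; |QT| = 10.50 ✓; ∠(QT, TJ) = 90.00° ✓; |TJ| = 27.70 ✗.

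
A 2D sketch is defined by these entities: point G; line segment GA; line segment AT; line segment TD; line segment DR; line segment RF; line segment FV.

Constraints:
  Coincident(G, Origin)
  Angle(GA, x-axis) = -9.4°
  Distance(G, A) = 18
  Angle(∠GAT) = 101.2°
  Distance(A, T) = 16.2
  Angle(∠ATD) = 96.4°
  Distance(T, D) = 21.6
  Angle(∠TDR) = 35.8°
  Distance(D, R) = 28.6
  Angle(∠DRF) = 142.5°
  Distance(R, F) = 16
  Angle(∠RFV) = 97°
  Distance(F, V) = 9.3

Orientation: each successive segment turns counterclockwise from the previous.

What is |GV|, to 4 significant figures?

36.80

G is at the origin; GA runs at -9.4° with length 18.0, so A = (17.76, -2.940). ∠GAT = 101.2° gives AT at 69.40° from the x-axis; with |AT| = 16.2, T = (23.46, 12.22). ∠ATD = 96.4° gives TD at 153.0° from the x-axis; with |TD| = 21.6, D = (4.212, 22.03). ∠TDR = 35.8° gives DR at -62.80° from the x-axis; with |DR| = 28.6, R = (17.29, -3.407). ∠DRF = 142.5° gives RF at -25.30° from the x-axis; with |RF| = 16.0, F = (31.75, -10.24). ∠RFV = 97.0° gives FV at 57.70° from the x-axis; with |FV| = 9.3, V = (36.72, -2.384). Then |GV| = |V − G| = 36.80.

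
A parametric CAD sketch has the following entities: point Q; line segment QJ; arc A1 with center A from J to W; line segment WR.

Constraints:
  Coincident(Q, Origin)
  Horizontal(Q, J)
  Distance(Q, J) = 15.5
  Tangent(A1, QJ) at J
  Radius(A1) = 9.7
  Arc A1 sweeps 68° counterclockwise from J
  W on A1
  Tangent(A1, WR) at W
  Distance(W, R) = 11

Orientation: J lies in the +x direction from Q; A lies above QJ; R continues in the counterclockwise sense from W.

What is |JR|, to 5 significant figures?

20.894

On A1, J sits at bearing -90° from A; a 68° counterclockwise sweep puts W at bearing -22°, so W = A + 9.7·(cos -22°, sin -22°) = (24.494, 6.0663). Since A1 is tangent to WR there, AW ⟂ WR, so WR runs along (−sin -22°, cos -22°); with |WR| = 11.0, R = (28.614, 16.265). Then |JR| = |R − J| = 20.894.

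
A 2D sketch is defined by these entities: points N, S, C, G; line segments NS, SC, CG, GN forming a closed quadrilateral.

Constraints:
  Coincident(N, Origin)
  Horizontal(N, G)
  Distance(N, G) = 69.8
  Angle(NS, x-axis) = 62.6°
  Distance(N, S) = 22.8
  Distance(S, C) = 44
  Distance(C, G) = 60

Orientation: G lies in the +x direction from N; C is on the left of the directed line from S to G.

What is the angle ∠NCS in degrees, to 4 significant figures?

5.336°

N is at the origin; NG is horizontal with |NG| = 69.8 and G in +x, so G = (69.8, 0). NS runs at 62.6° with |NS| = 22.8, so S = (10.49, 20.24). C is determined by |SC| = 44.0 and |CG| = 60.0 together: it lies at the intersection of circle(S, 44.0) and circle(G, 60.0). With |SG| = 62.67, the foot of the radical line on SG is 18.06 from S and the perpendicular offset is √(44.0² − 18.06²) = 40.12. Taking the left-of-SG solution: C = (40.54, 52.38).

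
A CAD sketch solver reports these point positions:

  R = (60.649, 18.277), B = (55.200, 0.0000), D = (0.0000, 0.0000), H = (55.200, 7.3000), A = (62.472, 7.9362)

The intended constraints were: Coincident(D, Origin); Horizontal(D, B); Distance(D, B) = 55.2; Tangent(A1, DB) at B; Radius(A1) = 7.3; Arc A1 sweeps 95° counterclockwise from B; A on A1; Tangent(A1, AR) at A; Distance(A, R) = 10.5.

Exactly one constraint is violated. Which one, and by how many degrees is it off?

Tangent(A1, AR) at A — off by 5.00°.

D = (0.00, 0.00) ✓; D.y = 0.00, B.y = 0.00 ✓; |DB| = 55.20 ✓; ∠(HB, BD) = 90.00° ✓; |HB| = 7.300 ✓; bearing(H→A) − bearing(H→B) = 95.00° ✓; |HA| = 7.300 ✓; ∠(HA, AR) = 85.00° ✗; |AR| = 10.50 ✓.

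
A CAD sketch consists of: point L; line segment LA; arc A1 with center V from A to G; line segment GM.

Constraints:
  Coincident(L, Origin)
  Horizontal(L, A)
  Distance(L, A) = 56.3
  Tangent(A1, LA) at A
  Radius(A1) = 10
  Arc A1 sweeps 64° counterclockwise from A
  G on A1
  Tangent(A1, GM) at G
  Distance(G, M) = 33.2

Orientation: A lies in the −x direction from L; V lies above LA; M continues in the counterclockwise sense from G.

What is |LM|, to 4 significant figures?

48.27

On A1, A sits at bearing -90° from V; a 64° counterclockwise sweep puts G at bearing -26°, so G = V + 10.0·(cos -26°, sin -26°) = (-47.31, 5.616). Tangency of A1 to GM means the radius VG is perpendicular to GM, so GM runs along (−sin -26°, cos -26°); with |GM| = 33.2, M = (-32.76, 35.46). Then |LM| = |M − L| = 48.27.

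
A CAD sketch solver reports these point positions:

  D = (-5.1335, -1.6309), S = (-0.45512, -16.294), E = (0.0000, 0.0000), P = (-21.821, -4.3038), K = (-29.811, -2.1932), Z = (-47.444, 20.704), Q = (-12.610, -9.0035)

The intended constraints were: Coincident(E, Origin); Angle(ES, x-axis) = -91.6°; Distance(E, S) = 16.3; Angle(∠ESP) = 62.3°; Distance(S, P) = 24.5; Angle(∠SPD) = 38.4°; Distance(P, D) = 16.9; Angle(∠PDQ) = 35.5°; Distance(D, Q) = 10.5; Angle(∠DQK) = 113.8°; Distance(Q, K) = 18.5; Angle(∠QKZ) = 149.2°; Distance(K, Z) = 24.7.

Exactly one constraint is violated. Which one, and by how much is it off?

Distance(K, Z) = 24.7 — off by 4.20.

E = (0.00, 0.00) ✓; ES at -91.60° ✓; |ES| = 16.30 ✓; ∠ESP = 62.30° ✓; |SP| = 24.50 ✓; ∠SPD = 38.40° ✓; |PD| = 16.90 ✓; ∠PDQ = 35.50° ✓; |DQ| = 10.50 ✓; ∠DQK = 113.8° ✓; |QK| = 18.50 ✓; ∠QKZ = 149.2° ✓; |KZ| = 28.90 ✗.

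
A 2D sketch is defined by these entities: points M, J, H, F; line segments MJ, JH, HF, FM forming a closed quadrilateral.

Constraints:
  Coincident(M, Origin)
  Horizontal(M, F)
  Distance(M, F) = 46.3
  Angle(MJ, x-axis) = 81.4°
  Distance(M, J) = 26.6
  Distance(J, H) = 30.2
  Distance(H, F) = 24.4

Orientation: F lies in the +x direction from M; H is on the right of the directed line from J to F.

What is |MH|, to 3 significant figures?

22.1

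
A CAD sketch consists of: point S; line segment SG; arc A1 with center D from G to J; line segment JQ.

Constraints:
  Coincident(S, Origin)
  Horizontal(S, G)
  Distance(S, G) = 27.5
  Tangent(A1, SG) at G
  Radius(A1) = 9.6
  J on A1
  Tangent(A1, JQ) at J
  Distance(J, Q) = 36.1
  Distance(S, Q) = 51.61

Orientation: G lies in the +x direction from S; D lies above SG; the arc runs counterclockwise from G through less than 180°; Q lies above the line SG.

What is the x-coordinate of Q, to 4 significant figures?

22.22

Checks: |DJ| = 9.600 ✓; ∠(DJ, JQ) = 90.00° ✓; |JQ| = 36.10 ✓; |SQ| = 51.61 ✓.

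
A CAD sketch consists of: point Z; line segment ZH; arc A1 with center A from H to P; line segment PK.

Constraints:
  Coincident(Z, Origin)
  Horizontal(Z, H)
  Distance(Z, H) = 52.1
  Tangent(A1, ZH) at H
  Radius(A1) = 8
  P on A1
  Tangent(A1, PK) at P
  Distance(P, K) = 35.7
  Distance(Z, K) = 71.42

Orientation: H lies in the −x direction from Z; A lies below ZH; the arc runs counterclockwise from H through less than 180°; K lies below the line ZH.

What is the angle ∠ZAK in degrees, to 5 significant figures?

104.78°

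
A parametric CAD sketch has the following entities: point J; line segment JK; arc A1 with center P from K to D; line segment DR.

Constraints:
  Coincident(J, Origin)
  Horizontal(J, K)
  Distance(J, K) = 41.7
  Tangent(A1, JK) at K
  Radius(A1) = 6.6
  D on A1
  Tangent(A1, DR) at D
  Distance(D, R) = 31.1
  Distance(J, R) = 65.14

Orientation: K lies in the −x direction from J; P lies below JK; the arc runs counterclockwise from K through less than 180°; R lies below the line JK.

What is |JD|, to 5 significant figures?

48.449

J is at the origin; JK is horizontal with |JK| = 41.7 and K on the −x side, so K = (-41.700, 0.0000). Tangency of A1 to JK means the radius PK is perpendicular to JK, so P = K + (0, -6.6) = (-41.700, -6.6000). Since PD ⟂ DR (tangency), |PR| = √(6.6² + 31.1²) = 31.793 regardless of where D sits on A1. So R lies on both circle(J, 65.14) and circle(P, 31.793); the below-JK intersection is R = (-54.479, -35.712). D is the foot of the tangent from R: D = (-48.162, -5.2596).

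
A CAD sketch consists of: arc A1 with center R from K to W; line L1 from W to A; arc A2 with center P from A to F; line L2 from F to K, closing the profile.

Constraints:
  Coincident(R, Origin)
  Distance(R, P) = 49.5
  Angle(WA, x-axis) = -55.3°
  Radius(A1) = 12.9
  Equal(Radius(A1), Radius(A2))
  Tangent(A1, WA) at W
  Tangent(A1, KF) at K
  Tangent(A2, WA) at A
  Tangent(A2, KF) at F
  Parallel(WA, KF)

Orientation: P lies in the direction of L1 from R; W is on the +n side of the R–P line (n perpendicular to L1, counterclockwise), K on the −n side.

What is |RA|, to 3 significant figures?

51.2

The slot axis is L1's direction at -55.3°, so u = (cos -55.3°, sin -55.3°) = (0.569, -0.822) and n = (−sin -55.3°, cos -55.3°) = (0.822, 0.569). R is at the origin and P lies 49.5 along u from R, so P = 49.5·u = (28.2, -40.7). Tangency of A1 to both parallel lines with radius 12.9 puts W and K at R ± 12.9·n: W = (10.6, 7.34), K = (-10.6, -7.34). Equal radii place A and F the same way about P: A = P + 12.9·n = (38.8, -33.4), F = P − 12.9·n = (17.6, -48.0). Then |RA| = |A − R| = 51.2.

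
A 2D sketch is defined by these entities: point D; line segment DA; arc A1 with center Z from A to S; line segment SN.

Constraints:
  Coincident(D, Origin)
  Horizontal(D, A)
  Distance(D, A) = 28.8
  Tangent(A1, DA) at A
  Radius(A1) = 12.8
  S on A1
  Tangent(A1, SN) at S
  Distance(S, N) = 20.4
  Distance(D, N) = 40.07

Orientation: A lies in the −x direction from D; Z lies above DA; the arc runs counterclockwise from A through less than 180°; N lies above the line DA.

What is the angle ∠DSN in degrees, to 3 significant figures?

142°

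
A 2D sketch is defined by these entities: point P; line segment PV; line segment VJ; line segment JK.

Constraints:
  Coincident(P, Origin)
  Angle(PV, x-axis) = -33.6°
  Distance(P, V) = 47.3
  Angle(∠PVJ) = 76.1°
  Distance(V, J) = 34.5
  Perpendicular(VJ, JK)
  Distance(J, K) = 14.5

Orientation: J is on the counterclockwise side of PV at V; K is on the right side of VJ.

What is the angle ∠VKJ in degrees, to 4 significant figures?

67.20°

P is at the origin; PV runs at -33.6° with length 47.3, so V = 47.3·(cos -33.6°, sin -33.6°) = (39.40, -26.18). ∠PVJ = 76.1°, so VJ runs at -33.6° + (180° − 76.1°) = 70.30° from the x-axis; with |VJ| = 34.5, J = V + 34.5·(cos 70.30°, sin 70.30°) = (51.03, 6.305). VJ ⟂ JK; with |JK| = 14.5 on the right of VJ, K = J + 14.5·(0.9415, -0.3371) = (64.68, 1.417). Then cos ∠VKJ = KV·KJ / (|KV||KJ|), giving 67.20°.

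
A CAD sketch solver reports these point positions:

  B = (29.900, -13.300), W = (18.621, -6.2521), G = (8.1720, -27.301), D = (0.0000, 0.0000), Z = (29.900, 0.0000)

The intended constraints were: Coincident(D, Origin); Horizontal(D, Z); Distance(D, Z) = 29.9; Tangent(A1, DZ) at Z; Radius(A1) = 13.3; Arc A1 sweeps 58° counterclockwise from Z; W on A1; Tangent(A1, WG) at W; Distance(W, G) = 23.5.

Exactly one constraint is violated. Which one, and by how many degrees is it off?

Tangent(A1, WG) at W — off by 5.60°.

D = (0.00, 0.00) ✓; D.y = 0.00, Z.y = 0.00 ✓; |DZ| = 29.90 ✓; ∠(BZ, ZD) = 90.00° ✓; |BZ| = 13.30 ✓; bearing(B→W) − bearing(B→Z) = 58.00° ✓; |BW| = 13.30 ✓; ∠(BW, WG) = 84.40° ✗; |WG| = 23.50 ✓.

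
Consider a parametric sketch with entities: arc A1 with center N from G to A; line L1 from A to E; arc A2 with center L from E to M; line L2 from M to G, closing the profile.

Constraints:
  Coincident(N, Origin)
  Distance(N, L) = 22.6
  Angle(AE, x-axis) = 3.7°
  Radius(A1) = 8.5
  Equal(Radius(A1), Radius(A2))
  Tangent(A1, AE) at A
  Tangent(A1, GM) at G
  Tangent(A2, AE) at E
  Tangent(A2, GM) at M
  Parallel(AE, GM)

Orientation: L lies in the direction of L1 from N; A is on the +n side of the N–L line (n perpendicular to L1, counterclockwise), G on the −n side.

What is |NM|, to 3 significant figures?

24.1

Tangency of A1 to both parallel lines with radius 8.5 puts A and G at N ± 8.5·n: A = (-0.549, 8.48), G = (0.549, -8.48). Equal radii place E and M the same way about L: E = L + 8.5·n = (22.0, 9.94), M = L − 8.5·n = (23.1, -7.02). Then |NM| = |M − N| = 24.1.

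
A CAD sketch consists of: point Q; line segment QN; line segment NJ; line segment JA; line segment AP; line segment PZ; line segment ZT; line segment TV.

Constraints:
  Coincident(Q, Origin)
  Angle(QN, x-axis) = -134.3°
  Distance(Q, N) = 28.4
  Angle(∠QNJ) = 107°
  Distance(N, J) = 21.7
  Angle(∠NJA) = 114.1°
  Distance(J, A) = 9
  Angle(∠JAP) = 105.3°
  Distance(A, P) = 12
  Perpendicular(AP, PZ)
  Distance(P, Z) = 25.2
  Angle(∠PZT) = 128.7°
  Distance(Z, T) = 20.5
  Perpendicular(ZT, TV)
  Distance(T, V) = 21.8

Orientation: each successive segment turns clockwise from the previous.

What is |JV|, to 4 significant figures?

19.61

Q is at the origin; QN runs at -134.3° with length 28.4, so N = (-19.83, -20.33). ∠QNJ = 107.0° gives NJ at 152.7° from the x-axis; with |NJ| = 21.7, J = (-39.12, -10.37). ∠NJA = 114.1° gives JA at 86.80° from the x-axis; with |JA| = 9.0, A = (-38.62, -1.387). ∠JAP = 105.3° gives AP at 12.10° from the x-axis; with |AP| = 12.0, P = (-26.88, 1.128). AP is perpendicular to PZ, so PZ runs at -77.90°; with |PZ| = 25.2, Z = (-21.60, -23.51). ∠PZT = 128.7° gives ZT at -129.2° from the x-axis; with |ZT| = 20.5, T = (-34.56, -39.40). The perpendicularity gives TV at right angles to ZT, so TV runs at 140.8°; with |TV| = 21.8, V = (-51.45, -25.62). Then |JV| = |V − J| = 19.61.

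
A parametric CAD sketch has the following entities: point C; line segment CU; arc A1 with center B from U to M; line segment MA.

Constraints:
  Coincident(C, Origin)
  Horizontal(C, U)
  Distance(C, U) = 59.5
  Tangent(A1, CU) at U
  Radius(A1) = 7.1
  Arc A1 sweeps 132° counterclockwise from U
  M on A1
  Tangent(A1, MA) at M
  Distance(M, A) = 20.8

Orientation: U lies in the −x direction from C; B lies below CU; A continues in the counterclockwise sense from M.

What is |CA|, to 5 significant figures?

57.726

C is at the origin; CU is horizontal with |CU| = 59.5 and U on the −x side, so U = (-59.500, 0.0000). Since A1 is tangent to CU there, BU ⟂ CU, so B = U + (0, -7.1) = (-59.500, -7.1000). On A1, U sits at bearing 90° from B; a 132° counterclockwise sweep puts M at bearing 222°, so M = B + 7.1·(cos 222°, sin 222°) = (-64.776, -11.851). A1 meets MA tangentially, so BM is at right angles to MA, so MA runs along (−sin 222°, cos 222°); with |MA| = 20.8, A = (-50.858, -27.308). Then |CA| = |A − C| = 57.726.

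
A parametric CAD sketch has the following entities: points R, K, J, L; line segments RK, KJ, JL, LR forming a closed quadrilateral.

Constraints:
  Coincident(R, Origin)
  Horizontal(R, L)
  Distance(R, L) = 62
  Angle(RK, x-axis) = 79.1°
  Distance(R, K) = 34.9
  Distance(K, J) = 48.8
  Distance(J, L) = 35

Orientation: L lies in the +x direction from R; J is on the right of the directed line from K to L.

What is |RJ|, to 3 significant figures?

29.8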